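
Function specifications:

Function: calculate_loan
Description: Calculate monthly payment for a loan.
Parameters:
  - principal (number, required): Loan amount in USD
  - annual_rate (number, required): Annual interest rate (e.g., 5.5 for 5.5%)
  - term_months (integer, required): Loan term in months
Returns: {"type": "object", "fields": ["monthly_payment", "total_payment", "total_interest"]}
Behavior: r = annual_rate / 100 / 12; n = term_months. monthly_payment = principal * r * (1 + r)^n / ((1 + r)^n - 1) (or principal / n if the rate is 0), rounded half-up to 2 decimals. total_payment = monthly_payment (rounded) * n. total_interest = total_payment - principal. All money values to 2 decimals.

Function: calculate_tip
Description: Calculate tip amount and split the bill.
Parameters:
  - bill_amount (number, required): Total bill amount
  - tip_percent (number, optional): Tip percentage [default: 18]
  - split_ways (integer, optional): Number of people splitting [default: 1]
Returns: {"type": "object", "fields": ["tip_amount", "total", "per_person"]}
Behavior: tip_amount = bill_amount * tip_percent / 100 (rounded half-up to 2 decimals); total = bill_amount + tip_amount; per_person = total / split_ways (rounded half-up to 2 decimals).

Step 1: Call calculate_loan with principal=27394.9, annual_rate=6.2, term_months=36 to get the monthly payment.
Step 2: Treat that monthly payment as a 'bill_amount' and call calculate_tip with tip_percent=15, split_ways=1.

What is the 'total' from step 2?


Step 1: calculate_loan(principal=27394.9, annual_rate=6.2, term_months=36)
  r = 6.2 / 100 / 12 = 0.005166666667 (keep full precision)
  (1 + r)^36 = 1.20384566
  monthly_payment = 27394.9 * 0.005166666667 * 1.20384566 / (1.20384566 - 1) = 835.890725 -> 835.89
  total_payment = 835.89 * 36 = 30092.04
  total_interest = 30092.04 - 27394.90 = 2697.14
  -> monthly_payment = 835.89
Step 2: calculate_tip(bill_amount=835.89, tip_percent=15, split_ways=1)
  tip_amount = 835.89 * 15/100 = 125.3835 -> 125.38
  total = 835.89 + 125.38 = 961.27
  per_person = 961.27 / 1 = 961.27 -> 961.27
  -> total = 961.27
$961.27


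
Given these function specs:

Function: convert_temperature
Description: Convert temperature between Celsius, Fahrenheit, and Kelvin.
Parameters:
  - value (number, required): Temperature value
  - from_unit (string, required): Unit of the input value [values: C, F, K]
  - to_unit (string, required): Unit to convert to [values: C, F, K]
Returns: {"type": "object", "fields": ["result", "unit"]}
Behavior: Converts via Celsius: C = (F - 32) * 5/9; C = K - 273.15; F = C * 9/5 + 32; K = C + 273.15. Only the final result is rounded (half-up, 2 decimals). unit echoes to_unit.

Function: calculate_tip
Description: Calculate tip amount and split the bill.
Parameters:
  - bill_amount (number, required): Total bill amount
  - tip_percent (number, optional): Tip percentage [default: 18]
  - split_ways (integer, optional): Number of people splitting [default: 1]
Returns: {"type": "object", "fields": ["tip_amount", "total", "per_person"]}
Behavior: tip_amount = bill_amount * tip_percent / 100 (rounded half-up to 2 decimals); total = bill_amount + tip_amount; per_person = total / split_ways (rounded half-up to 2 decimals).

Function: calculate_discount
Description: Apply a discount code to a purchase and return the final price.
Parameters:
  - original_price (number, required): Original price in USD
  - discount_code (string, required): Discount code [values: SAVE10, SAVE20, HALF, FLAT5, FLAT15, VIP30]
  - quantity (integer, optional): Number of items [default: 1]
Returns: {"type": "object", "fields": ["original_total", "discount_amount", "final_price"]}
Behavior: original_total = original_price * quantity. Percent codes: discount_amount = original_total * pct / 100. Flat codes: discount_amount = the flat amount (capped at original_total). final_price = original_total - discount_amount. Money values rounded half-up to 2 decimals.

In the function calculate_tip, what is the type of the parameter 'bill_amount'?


The calculate_tip spec declares:
  - bill_amount (number, required): Total bill amount
Type:
number


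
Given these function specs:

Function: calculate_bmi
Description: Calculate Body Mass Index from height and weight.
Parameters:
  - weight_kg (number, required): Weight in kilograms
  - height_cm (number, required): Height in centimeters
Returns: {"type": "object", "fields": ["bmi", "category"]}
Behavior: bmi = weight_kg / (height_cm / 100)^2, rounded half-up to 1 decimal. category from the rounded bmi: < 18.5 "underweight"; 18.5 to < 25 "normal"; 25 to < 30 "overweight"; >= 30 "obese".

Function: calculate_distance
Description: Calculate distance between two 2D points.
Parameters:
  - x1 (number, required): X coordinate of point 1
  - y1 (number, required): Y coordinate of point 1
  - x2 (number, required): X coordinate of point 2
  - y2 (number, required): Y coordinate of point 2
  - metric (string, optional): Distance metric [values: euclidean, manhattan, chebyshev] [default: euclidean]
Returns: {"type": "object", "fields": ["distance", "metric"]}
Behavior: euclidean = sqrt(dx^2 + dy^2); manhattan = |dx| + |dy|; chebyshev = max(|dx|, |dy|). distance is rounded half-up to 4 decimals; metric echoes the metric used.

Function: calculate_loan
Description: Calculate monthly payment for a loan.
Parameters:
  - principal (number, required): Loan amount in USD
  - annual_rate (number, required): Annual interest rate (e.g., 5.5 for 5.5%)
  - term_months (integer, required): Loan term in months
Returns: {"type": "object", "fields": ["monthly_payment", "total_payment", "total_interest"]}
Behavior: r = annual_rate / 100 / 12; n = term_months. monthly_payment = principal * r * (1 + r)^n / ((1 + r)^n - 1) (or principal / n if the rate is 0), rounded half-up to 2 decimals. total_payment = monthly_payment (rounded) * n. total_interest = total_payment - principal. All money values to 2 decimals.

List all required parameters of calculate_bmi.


Parameters of calculate_bmi and their required/optional flag:
  weight_kg: required
  height_cm: required
height_cm, weight_kg


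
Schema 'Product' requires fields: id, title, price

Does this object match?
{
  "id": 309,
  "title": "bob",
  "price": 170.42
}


Checking required fields... All present.
Valid - all required fields present


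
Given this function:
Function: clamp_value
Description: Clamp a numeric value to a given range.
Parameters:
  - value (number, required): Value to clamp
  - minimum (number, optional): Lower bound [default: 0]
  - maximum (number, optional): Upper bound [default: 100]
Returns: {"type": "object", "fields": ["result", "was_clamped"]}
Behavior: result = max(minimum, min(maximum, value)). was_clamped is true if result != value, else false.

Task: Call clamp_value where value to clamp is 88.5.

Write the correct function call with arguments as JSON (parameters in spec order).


Mapping each described value to its parameter name:
  'Value to clamp' -> value = 88.5
clamp_value({"value": 88.5})


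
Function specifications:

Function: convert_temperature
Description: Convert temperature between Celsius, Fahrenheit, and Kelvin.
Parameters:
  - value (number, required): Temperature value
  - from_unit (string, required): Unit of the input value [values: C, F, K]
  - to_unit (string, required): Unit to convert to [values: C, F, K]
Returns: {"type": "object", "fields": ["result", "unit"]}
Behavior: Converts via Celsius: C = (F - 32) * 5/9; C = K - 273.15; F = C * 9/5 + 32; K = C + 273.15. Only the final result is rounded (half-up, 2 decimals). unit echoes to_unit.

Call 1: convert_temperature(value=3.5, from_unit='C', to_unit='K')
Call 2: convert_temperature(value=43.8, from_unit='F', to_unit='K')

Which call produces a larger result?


Call 1:
  Input already in C: 3.5
  To K: 3.5 + 273.15 = 276.65
  Round to 2 decimals: 276.65
  -> 276.65 K
Call 2:
  To C: (43.8 - 32) * 5/9 = 6.555556
  To K: 6.555556 + 273.15 = 279.705556
  Round to 2 decimals: 279.71
  -> 279.71 K
Call 2 (279.71 K)


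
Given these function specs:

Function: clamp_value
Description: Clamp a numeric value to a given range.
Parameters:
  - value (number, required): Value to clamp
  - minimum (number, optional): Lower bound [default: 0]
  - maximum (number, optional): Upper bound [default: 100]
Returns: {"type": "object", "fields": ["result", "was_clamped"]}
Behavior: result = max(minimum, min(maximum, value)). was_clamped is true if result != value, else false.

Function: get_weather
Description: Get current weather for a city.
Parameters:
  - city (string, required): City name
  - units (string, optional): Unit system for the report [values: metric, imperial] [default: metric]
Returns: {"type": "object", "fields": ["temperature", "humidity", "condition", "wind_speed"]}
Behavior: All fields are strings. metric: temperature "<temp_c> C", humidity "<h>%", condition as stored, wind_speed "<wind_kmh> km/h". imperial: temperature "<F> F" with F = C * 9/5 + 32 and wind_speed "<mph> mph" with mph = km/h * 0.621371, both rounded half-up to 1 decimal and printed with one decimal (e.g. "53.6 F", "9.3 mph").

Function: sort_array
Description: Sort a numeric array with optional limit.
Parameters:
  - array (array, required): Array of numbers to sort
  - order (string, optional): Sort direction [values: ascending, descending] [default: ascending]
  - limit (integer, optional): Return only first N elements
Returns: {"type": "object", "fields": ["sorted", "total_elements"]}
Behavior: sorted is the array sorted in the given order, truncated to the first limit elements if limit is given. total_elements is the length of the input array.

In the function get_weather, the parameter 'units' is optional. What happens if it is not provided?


The get_weather spec declares:
  - units (string, optional): Unit system for the report [values: metric, imperial] [default: metric]
It defaults to metric


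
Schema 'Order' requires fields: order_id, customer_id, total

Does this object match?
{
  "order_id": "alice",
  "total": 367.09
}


Checking required fields...
Missing: customer_id
Invalid - missing required field 'customer_id'


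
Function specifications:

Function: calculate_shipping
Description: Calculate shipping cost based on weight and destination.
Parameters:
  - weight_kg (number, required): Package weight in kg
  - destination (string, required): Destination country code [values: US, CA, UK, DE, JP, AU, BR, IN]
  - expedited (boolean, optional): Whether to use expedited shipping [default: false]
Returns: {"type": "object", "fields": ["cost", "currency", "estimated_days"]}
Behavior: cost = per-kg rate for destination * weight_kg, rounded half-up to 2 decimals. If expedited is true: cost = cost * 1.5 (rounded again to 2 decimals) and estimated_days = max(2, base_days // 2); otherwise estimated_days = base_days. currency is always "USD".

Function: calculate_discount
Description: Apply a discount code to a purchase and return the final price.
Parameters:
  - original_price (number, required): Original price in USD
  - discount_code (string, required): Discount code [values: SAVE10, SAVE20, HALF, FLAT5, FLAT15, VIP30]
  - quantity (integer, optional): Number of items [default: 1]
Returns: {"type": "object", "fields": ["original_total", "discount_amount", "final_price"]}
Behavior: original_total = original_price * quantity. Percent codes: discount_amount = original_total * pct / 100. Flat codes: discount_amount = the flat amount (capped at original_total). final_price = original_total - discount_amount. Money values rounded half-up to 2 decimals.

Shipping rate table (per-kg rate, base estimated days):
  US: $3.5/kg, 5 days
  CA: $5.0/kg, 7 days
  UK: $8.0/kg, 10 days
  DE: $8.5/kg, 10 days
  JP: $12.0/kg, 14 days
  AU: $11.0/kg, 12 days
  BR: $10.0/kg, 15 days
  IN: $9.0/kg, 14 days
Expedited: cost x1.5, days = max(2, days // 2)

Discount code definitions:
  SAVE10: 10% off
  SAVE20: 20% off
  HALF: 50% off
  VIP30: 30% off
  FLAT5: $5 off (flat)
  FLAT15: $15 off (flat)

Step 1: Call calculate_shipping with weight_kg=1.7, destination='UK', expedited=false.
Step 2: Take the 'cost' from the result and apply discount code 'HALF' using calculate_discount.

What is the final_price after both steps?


Step 1: calculate_shipping(weight_kg=1.7, destination=UK, expedited=false)
  Rate for UK: $8.0/kg, base 10 days
  cost = 8.0 * 1.7 = 13.6 -> 13.60
  expedited not set/false: estimated_days = 10
  -> cost = 13.60 USD
Step 2: calculate_discount(original_price=13.6, discount_code=HALF, quantity=1)
  original_total = 13.6 * 1 = 13.60
  HALF = 50% off: discount_amount = 13.60 * 50/100 = 6.8 -> 6.80
  final_price = 13.60 - 6.80 = 6.80
  -> final_price = 6.80
$6.80


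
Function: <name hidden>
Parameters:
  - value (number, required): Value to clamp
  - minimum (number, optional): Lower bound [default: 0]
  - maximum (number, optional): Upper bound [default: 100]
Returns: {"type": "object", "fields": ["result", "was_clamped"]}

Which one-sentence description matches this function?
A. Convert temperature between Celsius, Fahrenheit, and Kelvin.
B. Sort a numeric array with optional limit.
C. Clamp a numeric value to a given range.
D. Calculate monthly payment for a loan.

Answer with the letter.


Parameters value, minimum, maximum and return ["result", "was_clamped"] fit: Clamp a numeric value to a given range.
C


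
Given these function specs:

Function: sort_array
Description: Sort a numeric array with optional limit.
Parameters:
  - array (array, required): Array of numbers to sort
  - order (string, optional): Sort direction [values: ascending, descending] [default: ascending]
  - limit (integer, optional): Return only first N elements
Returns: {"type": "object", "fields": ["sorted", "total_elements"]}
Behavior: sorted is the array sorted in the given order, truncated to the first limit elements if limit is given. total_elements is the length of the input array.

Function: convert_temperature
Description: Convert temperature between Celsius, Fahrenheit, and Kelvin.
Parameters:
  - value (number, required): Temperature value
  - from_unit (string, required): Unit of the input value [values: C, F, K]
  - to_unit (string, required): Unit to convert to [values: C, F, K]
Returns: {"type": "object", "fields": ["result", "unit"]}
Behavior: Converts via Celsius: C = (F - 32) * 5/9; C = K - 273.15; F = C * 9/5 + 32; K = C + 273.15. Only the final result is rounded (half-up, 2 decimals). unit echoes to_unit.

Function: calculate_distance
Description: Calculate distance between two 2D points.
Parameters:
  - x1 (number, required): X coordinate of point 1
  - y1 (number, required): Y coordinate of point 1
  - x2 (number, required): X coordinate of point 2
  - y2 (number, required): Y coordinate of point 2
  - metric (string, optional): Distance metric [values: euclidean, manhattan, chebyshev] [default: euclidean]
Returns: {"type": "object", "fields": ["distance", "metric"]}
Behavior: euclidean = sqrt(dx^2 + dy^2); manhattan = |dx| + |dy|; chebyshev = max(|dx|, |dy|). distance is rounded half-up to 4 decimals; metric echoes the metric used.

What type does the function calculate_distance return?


The calculate_distance spec declares Returns: {"type": "object", "fields": ["distance", "metric"]}
Type:
object


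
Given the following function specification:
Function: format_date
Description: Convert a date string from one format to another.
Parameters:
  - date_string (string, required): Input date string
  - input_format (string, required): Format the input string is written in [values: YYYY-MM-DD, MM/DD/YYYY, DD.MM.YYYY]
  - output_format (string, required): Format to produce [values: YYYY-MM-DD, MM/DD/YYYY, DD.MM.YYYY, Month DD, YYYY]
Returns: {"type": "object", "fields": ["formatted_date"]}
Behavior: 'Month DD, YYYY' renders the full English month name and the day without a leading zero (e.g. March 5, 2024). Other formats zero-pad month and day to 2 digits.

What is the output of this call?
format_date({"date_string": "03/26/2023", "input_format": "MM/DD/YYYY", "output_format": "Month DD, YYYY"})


Parse '03/26/2023' as MM/DD/YYYY: year=2023, month=3, day=26
Month 3 = March
Render as Month DD, YYYY: March 26, 2023
Output:
{"formatted_date": "March 26, 2023"}


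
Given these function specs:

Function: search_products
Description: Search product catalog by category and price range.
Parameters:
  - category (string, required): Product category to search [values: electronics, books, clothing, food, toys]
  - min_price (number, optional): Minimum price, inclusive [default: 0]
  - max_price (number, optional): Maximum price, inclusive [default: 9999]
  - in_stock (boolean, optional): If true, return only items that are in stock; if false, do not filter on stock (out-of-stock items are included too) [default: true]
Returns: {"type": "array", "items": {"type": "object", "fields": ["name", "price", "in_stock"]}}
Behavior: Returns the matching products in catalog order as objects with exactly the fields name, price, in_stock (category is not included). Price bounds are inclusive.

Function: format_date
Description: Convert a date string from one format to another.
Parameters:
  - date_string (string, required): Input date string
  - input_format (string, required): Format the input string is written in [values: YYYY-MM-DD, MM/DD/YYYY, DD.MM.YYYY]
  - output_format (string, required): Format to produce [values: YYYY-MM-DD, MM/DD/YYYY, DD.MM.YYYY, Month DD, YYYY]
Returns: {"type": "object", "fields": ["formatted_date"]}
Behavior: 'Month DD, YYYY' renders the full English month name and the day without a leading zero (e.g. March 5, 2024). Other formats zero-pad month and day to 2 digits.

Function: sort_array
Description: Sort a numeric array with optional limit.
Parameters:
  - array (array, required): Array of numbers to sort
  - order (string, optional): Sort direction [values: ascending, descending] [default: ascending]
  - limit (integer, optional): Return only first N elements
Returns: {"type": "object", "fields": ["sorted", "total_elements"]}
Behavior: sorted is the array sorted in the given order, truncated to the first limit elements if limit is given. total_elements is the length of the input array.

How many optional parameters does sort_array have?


Parameters of sort_array: array (required), order (optional), limit (optional)
Optional count:
2


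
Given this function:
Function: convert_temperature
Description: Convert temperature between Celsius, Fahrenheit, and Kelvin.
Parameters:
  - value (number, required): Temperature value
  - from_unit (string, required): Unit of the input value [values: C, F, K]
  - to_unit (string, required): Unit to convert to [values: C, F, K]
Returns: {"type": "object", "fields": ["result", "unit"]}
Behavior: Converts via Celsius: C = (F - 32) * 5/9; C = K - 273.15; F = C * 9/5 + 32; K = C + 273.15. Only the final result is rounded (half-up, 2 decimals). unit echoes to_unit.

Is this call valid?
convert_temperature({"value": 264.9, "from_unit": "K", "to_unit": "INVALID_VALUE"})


Checking parameter values...
Parameter 'to_unit' has value 'INVALID_VALUE' not in allowed: C, F, K
Invalid - 'to_unit' must be one of C, F, K


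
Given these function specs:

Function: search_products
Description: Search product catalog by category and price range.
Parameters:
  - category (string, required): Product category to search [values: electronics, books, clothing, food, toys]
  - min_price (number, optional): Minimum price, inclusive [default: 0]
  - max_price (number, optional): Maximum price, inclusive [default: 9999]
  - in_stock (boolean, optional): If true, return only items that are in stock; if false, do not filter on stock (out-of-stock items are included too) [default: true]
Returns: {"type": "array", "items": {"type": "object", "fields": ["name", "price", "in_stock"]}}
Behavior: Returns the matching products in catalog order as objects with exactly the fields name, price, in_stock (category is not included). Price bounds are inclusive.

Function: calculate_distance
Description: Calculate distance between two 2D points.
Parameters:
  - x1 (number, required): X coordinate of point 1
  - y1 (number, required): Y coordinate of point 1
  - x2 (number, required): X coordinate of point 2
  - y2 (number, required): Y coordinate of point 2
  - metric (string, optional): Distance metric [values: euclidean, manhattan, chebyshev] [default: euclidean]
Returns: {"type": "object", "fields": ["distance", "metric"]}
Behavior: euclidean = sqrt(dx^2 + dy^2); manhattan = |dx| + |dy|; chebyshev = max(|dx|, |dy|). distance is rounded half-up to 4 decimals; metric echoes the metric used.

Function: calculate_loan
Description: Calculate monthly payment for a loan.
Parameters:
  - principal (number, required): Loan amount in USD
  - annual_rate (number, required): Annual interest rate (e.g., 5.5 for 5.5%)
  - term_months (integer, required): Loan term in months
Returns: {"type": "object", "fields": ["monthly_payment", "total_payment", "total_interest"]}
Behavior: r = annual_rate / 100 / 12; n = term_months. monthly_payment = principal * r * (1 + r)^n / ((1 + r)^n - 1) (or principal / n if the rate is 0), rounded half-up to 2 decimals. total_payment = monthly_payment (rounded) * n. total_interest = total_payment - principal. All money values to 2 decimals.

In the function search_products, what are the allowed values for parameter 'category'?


The search_products spec declares:
  - category (string, required): Product category to search [values: electronics, books, clothing, food, toys]
Allowed values:
electronics, books, clothing, food, toys


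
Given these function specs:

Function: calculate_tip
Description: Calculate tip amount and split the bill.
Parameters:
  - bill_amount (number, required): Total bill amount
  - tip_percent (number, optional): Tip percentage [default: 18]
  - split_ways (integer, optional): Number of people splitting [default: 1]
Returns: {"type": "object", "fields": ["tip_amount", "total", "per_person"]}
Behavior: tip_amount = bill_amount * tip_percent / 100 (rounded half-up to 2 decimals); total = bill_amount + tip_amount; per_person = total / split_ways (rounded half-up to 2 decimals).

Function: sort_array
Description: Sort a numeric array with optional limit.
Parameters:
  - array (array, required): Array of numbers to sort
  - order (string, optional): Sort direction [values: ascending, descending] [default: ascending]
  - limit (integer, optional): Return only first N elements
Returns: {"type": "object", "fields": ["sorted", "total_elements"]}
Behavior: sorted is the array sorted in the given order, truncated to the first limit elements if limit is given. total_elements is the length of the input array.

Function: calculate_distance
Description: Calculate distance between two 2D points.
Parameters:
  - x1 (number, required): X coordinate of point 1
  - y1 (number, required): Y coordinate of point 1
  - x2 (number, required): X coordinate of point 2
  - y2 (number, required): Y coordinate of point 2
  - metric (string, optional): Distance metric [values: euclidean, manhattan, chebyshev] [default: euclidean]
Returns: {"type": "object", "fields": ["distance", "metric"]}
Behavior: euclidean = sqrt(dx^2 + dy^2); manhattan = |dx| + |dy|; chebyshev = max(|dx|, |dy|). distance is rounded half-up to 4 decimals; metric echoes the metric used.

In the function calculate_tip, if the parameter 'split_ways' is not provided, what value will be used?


The calculate_tip spec declares:
  - split_ways (integer, optional): Number of people splitting [default: 1]
Default:
1


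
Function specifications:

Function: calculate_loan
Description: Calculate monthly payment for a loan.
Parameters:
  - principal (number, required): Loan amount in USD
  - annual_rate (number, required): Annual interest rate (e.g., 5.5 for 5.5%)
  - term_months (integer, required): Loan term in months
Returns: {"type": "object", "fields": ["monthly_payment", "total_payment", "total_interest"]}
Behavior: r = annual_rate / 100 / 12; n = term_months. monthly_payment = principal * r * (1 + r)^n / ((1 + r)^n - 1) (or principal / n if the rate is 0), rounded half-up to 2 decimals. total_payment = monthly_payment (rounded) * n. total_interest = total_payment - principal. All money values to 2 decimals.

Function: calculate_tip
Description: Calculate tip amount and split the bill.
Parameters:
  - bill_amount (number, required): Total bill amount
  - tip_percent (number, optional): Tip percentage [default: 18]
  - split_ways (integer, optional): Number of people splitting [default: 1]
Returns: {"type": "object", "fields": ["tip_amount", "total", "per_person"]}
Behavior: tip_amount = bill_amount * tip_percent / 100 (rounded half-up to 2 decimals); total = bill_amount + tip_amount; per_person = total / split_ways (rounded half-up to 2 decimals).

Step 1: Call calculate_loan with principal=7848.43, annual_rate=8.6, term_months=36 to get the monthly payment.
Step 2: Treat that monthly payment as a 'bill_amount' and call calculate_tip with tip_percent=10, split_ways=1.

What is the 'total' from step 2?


Step 1: calculate_loan(principal=7848.43, annual_rate=8.6, term_months=36)
  r = 8.6 / 100 / 12 = 0.007166666667 (keep full precision)
  (1 + r)^36 = 1.29314844
  monthly_payment = 7848.43 * 0.007166666667 * 1.29314844 / (1.29314844 - 1) = 248.119439 -> 248.12
  total_payment = 248.12 * 36 = 8932.32
  total_interest = 8932.32 - 7848.43 = 1083.89
  -> monthly_payment = 248.12
Step 2: calculate_tip(bill_amount=248.12, tip_percent=10, split_ways=1)
  tip_amount = 248.12 * 10/100 = 24.812 -> 24.81
  total = 248.12 + 24.81 = 272.93
  per_person = 272.93 / 1 = 272.93 -> 272.93
  -> total = 272.93
$272.93


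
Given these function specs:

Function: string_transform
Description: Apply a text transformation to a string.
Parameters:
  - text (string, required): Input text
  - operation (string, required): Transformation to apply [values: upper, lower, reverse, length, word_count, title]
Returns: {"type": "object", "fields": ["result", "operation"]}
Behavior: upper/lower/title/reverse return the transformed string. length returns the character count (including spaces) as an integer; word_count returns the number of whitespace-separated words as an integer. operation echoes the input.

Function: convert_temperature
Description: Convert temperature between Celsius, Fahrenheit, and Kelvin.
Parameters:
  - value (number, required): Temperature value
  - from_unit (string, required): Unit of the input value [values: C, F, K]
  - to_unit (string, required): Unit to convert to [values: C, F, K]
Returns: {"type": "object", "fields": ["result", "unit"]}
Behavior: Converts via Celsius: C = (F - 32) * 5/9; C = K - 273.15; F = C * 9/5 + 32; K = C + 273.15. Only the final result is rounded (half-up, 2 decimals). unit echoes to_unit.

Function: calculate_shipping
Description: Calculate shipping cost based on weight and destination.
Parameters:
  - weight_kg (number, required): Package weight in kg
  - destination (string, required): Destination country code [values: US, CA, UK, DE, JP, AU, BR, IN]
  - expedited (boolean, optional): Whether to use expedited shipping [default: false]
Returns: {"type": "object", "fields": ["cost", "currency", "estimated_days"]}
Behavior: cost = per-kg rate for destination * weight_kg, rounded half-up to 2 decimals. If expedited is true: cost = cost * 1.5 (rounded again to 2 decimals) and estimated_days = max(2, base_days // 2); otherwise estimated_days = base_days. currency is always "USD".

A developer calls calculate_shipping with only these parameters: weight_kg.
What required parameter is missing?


Required parameters: weight_kg, destination
Provided: weight_kg
Missing: destination
destination


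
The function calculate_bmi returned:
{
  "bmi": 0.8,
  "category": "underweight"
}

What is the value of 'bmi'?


0.8


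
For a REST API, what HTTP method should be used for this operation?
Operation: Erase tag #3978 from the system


GET = read, POST = create, PUT = update/replace, DELETE = remove
This operation is a removal.
DELETE


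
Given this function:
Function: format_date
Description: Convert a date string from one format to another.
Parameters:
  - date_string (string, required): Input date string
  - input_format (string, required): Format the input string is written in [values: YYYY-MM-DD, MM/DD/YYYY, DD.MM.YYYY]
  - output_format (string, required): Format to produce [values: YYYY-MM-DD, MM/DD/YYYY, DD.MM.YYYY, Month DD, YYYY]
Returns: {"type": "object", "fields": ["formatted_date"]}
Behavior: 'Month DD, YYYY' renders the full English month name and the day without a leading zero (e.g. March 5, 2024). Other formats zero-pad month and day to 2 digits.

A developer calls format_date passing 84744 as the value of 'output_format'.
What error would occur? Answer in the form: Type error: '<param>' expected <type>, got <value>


Spec: 'output_format' is declared as string; 84744 is an integer.
Type error: 'output_format' expected string, got 84744


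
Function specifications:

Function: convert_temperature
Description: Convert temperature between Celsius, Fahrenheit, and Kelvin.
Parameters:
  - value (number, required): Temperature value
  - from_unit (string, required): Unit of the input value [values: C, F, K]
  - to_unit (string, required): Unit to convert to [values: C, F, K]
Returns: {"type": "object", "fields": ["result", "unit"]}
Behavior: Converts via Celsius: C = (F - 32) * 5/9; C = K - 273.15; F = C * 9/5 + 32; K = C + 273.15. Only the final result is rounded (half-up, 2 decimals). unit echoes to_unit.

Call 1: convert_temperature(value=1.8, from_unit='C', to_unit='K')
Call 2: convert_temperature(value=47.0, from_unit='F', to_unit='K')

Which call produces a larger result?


Call 1:
  Input already in C: 1.8
  To K: 1.8 + 273.15 = 274.95
  Round to 2 decimals: 274.95
  -> 274.95 K
Call 2:
  To C: (47 - 32) * 5/9 = 8.333333
  To K: 8.333333 + 273.15 = 281.483333
  Round to 2 decimals: 281.48
  -> 281.48 K
Call 2 (281.48 K)


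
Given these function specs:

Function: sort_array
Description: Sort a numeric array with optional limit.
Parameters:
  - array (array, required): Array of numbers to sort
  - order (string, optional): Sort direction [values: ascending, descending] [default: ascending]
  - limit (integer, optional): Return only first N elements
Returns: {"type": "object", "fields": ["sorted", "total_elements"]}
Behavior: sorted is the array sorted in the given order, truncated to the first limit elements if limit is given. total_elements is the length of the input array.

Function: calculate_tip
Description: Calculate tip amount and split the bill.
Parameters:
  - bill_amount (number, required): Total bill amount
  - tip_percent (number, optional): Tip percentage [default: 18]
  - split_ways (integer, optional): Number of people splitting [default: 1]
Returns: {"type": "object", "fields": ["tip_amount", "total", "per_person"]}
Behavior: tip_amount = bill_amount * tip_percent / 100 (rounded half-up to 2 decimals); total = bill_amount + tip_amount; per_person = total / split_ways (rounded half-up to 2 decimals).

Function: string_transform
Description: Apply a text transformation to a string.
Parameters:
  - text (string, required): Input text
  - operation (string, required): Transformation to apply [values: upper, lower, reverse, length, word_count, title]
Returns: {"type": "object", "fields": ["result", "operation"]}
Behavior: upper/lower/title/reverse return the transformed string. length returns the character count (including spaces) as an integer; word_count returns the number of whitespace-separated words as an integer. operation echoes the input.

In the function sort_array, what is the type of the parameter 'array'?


The sort_array spec declares:
  - array (array, required): Array of numbers to sort
Type:
array


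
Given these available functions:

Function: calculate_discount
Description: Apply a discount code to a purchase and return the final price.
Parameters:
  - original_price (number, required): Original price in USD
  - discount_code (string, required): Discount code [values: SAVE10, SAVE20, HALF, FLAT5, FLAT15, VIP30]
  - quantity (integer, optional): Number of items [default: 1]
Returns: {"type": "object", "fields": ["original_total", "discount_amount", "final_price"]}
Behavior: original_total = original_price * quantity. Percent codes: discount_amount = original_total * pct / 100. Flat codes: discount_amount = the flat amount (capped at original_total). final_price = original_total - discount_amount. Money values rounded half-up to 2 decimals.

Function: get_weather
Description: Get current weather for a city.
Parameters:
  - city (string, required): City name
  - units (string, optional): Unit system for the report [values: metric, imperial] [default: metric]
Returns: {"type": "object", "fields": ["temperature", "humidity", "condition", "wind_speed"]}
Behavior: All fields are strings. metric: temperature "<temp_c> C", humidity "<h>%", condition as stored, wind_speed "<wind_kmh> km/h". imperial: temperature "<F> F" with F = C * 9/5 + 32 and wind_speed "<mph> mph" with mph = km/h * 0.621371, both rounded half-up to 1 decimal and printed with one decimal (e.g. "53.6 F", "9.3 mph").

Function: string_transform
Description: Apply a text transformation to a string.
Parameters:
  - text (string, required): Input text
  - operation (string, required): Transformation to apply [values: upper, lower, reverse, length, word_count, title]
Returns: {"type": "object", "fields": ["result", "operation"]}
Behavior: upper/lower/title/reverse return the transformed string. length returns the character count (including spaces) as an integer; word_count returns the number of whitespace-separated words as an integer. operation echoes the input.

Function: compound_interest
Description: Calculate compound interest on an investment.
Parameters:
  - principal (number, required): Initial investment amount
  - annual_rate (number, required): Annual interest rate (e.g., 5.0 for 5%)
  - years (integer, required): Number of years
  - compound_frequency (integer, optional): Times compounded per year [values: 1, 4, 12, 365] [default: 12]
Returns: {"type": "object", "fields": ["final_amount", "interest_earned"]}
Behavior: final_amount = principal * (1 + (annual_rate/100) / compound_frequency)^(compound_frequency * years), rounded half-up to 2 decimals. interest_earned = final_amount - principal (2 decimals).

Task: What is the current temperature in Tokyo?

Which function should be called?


The task needs a function whose description is: Get current weather for a city.
get_weather


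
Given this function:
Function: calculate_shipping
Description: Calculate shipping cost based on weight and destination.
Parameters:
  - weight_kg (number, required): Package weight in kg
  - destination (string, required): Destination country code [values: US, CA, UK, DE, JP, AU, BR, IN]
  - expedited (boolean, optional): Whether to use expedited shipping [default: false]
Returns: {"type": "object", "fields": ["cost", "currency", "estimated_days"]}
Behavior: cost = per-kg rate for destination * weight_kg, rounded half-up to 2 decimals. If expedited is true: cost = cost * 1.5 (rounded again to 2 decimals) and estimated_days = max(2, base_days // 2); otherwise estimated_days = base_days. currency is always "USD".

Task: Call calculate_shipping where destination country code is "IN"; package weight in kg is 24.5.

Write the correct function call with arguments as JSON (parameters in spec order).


Mapping each described value to its parameter name:
  'Destination country code' -> destination = "IN"
  'Package weight in kg' -> weight_kg = 24.5
calculate_shipping({"weight_kg": 24.5, "destination": "IN"})


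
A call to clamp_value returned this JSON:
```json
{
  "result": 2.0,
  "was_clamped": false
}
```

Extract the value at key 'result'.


2.0


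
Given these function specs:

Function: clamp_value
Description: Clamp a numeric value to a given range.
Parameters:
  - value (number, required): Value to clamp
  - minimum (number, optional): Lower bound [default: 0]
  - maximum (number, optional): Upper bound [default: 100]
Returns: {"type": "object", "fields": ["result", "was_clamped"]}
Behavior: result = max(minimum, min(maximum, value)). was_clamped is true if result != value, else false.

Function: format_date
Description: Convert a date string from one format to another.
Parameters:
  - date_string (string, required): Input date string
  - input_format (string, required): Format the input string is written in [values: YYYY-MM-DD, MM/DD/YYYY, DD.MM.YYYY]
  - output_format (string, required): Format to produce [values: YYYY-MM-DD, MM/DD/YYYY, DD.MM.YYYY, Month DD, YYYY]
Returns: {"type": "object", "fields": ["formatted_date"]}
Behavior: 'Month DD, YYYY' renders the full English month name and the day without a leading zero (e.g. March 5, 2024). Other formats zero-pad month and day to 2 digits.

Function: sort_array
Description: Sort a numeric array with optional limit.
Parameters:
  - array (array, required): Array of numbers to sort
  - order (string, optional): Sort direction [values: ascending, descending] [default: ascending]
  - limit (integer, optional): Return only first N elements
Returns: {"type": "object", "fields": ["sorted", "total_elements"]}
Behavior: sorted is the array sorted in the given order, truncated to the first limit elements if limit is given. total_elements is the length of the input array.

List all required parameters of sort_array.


Parameters of sort_array and their required/optional flag:
  array: required
  order: optional
  limit: optional
array


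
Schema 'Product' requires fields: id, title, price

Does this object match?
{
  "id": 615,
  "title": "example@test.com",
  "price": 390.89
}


Checking required fields... All present.
Valid - all required fields present


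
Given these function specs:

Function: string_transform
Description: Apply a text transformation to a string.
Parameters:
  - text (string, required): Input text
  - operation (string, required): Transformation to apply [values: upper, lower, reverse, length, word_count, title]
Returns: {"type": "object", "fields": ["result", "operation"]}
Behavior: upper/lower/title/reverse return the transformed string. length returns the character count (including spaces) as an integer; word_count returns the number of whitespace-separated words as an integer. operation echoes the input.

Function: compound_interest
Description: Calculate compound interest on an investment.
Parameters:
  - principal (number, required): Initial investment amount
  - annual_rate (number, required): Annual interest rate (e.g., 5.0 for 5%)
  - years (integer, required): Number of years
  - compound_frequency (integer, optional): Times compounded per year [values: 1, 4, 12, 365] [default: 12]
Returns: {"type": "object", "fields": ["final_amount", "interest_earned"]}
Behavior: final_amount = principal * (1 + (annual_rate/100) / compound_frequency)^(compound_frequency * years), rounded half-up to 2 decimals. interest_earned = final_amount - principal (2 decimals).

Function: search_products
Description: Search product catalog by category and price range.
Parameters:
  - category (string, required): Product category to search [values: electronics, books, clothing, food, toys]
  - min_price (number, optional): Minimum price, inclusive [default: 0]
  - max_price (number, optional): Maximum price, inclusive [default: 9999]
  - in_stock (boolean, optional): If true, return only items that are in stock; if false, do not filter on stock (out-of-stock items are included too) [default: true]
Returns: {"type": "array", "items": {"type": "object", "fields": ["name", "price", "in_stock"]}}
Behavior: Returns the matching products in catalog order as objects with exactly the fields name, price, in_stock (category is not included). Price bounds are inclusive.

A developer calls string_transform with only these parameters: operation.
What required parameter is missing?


Required parameters: text, operation
Provided: operation
Missing: text
text


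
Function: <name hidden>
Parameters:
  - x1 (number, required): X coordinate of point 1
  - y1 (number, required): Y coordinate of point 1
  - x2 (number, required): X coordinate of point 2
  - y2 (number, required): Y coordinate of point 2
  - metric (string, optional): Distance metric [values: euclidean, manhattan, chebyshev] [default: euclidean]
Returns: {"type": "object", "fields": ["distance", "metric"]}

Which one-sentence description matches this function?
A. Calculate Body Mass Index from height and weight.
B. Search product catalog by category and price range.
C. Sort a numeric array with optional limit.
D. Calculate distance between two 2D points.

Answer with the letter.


Parameters x1, y1, x2, y2, metric and return ["distance", "metric"] fit: Calculate distance between two 2D points.
D
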